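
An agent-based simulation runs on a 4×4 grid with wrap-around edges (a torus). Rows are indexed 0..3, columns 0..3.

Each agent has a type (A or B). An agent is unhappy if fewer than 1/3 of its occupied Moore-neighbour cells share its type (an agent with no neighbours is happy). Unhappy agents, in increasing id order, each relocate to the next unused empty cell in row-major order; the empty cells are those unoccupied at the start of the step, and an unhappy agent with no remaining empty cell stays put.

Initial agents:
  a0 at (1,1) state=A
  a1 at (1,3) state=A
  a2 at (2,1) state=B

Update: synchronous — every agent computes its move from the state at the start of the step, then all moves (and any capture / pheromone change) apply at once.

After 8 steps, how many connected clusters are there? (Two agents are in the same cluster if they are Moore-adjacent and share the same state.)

t=1: a0@(0,0):A a1@(1,3):A a2@(0,1):B
t=2: a0@(0,0):A a1@(1,3):A a2@(0,2):B
t=3: a0@(0,0):A a1@(1,3):A a2@(0,1):B
t=4: a0@(0,0):A a1@(1,3):A a2@(0,2):B
t=5: a0@(0,0):A a1@(1,3):A a2@(0,1):B
t=6: a0@(0,0):A a1@(1,3):A a2@(0,2):B
t=7: a0@(0,0):A a1@(1,3):A a2@(0,1):B
t=8: a0@(0,0):A a1@(1,3):A a2@(0,2):B

2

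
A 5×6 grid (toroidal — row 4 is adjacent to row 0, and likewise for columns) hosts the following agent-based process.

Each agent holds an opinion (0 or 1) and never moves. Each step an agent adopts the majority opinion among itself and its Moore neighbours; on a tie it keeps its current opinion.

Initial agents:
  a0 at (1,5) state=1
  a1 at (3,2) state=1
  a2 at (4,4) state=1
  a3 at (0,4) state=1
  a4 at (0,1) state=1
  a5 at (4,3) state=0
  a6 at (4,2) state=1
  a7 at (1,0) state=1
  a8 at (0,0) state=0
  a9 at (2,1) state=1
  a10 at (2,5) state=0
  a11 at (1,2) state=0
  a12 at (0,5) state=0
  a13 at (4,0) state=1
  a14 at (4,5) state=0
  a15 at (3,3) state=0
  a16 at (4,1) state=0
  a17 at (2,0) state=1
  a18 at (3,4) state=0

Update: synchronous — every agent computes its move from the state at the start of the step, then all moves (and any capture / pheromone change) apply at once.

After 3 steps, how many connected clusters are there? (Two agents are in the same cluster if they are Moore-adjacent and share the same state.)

t=1: a0@(1,5):1 a1@(3,2):1 a2@(4,4):0 a3@(0,4):1 a4@(0,1):1 a5@(4,3):1 a6@(4,2):1 a7@(1,0):1 a8@(0,0):0 a9@(2,1):1 a10@(2,5):1 a11@(1,2):1 a12@(0,5):1 a13@(4,0):0 a14@(4,5):0 a15@(3,3):0 a16@(4,1):1 a17@(2,0):1 a18@(3,4):0
t=2: a0@(1,5):1 a1@(3,2):1 a2@(4,4):0 a3@(0,4):1 a4@(0,1):1 a5@(4,3):1 a6@(4,2):1 a7@(1,0):1 a8@(0,0):1 a9@(2,1):1 a10@(2,5):1 a11@(1,2):1 a12@(0,5):1 a13@(4,0):0 a14@(4,5):0 a15@(3,3):0 a16@(4,1):1 a17@(2,0):1 a18@(3,4):0
t=3: a0@(1,5):1 a1@(3,2):1 a2@(4,4):0 a3@(0,4):1 a4@(0,1):1 a5@(4,3):1 a6@(4,2):1 a7@(1,0):1 a8@(0,0):1 a9@(2,1):1 a10@(2,5):1 a11@(1,2):1 a12@(0,5):1 a13@(4,0):1 a14@(4,5):0 a15@(3,3):0 a16@(4,1):1 a17@(2,0):1 a18@(3,4):0

2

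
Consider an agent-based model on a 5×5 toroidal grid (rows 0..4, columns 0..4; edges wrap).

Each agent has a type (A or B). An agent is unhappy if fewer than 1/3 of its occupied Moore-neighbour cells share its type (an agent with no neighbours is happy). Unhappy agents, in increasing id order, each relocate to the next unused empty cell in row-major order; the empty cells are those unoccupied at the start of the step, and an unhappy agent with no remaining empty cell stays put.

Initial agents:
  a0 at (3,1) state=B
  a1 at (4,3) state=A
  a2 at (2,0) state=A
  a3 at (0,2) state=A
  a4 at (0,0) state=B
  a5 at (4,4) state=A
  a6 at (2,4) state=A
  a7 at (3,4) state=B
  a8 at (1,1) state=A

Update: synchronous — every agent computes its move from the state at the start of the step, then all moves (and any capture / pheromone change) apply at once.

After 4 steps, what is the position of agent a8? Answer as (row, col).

(1, 1)

t=1: a0@(0,1):B a1@(4,3):A a2@(2,0):A a3@(0,2):A a4@(0,3):B a5@(4,4):A a6@(2,4):A a7@(0,4):B a8@(1,1):A
t=2: a0@(0,0):B a1@(4,3):A a2@(2,0):A a3@(0,2):A a4@(1,0):B a5@(4,4):A a6@(2,4):A a7@(0,4):B a8@(1,1):A
t=3: (unchanged — steady state)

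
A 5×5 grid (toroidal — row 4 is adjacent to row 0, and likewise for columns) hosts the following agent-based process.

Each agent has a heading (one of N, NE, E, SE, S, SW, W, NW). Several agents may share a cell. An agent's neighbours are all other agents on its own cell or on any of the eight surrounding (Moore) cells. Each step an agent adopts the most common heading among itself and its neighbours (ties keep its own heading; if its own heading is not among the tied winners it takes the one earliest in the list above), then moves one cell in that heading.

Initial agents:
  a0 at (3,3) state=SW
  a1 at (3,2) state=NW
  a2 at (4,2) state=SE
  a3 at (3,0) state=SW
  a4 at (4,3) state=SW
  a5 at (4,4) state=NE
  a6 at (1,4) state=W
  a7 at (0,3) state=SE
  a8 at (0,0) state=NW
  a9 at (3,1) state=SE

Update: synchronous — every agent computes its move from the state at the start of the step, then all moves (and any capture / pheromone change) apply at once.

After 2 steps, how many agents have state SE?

t=1: a0@(4,2):SW a1@(4,3):SE a2@(0,3):SE a3@(4,4):SW a4@(0,2):SW a5@(0,3):SW a6@(1,3):W a7@(1,4):SE a8@(4,4):NW a9@(4,2):SE
t=2: a0@(0,1):SW a1@(0,2):SW a2@(1,4):SE a3@(0,3):SW a4@(1,1):SW a5@(1,2):SW a6@(2,4):SE a7@(2,0):SE a8@(0,0):SE a9@(0,3):SE

5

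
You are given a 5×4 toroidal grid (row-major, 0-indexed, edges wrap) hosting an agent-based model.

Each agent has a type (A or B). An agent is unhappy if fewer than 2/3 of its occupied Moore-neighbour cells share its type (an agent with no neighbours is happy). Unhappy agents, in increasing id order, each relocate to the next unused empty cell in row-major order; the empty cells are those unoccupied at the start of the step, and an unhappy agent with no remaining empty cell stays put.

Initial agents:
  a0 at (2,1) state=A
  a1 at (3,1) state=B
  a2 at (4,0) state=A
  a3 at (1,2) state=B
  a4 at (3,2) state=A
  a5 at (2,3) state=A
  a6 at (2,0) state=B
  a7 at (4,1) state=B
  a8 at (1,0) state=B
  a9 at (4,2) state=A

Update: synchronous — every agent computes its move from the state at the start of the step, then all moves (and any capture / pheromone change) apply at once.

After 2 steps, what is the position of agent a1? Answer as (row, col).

(1, 2)

t=1: a0@(0,0):A a1@(0,1):B a2@(0,2):A a3@(0,3):B a4@(1,1):A a5@(1,3):A a6@(2,2):B a7@(3,0):B a8@(3,3):B a9@(4,3):A
t=2: a0@(1,0):A a1@(1,2):B a2@(2,0):A a3@(2,1):B a4@(2,3):A a5@(3,1):A a6@(3,2):B a7@(4,0):B a8@(3,3):B a9@(4,1):A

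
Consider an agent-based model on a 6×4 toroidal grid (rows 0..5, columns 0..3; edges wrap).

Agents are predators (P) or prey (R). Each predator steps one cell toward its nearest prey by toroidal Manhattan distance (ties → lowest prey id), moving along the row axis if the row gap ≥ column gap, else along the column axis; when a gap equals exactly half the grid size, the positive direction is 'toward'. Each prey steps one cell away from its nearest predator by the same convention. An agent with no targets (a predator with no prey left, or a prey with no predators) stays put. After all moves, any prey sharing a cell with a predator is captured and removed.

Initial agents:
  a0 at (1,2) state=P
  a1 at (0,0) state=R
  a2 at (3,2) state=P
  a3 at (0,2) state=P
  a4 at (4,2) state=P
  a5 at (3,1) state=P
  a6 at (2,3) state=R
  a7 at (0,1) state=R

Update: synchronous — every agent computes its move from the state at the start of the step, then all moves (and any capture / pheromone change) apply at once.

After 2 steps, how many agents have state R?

t=1: a0@(2,2):P a1@(0,3):R a2@(2,2):P a3@(0,1):P a4@(3,2):P a5@(3,2):P a6@(3,3):R a7@(0,0):R
t=2: a0@(3,2):P a1@(0,2):R a2@(3,2):P a3@(0,0):P a4@(3,3):P a5@(3,3):P a6@(3,0):R a7@(0,3):R

3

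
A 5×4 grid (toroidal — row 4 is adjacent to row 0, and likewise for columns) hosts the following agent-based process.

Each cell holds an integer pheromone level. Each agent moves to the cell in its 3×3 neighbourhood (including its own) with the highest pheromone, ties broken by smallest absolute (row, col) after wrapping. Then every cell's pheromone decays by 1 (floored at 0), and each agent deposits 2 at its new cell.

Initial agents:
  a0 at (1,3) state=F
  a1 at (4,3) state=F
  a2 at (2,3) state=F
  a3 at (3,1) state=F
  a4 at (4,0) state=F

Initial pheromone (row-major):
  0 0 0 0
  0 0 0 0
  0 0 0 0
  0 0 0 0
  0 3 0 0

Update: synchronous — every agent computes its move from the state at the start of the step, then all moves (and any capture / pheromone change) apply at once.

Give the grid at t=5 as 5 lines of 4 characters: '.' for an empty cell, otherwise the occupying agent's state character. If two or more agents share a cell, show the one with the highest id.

t=1: a0@(0,0) a1@(0,0) a2@(1,0) a3@(4,1) a4@(4,1) | pheromone: 4 0 0 0 / 2 0 0 0 / 0 0 0 0 / 0 0 0 0 / 0 6 0 0
t=2: a0@(4,1) a1@(4,1) a2@(0,0) a3@(4,1) a4@(4,1) | pheromone: 5 0 0 0 / 1 0 0 0 / 0 0 0 0 / 0 0 0 0 / 0 13 0 0
t=3: a0@(4,1) a1@(4,1) a2@(4,1) a3@(4,1) a4@(4,1) | pheromone: 4 0 0 0 / 0 0 0 0 / 0 0 0 0 / 0 0 0 0 / 0 22 0 0
t=4: a0@(4,1) a1@(4,1) a2@(4,1) a3@(4,1) a4@(4,1) | pheromone: 3 0 0 0 / 0 0 0 0 / 0 0 0 0 / 0 0 0 0 / 0 31 0 0
t=5: a0@(4,1) a1@(4,1) a2@(4,1) a3@(4,1) a4@(4,1) | pheromone: 2 0 0 0 / 0 0 0 0 / 0 0 0 0 / 0 0 0 0 / 0 40 0 0

....
....
....
....
.F..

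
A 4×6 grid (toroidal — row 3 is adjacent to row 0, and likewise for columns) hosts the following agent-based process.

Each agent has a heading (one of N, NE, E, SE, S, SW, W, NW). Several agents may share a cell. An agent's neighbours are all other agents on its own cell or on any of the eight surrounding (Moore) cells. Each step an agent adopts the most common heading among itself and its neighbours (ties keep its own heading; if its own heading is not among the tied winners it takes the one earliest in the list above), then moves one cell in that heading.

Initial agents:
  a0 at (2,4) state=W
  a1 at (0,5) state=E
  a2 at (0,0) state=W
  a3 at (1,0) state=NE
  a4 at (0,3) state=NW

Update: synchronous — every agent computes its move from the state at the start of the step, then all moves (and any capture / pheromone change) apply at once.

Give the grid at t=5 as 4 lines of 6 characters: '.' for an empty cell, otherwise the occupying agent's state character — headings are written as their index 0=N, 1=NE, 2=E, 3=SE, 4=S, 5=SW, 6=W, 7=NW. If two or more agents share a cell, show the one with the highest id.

t=1: a0@(2,3):W a1@(0,0):E a2@(0,5):W a3@(0,1):NE a4@(3,2):NW
t=2: a0@(2,2):W a1@(0,1):E a2@(0,4):W a3@(3,2):NE a4@(2,1):NW
t=3: a0@(2,1):W a1@(0,2):E a2@(0,3):W a3@(2,3):NE a4@(1,0):NW
t=4: a0@(2,0):W a1@(0,3):E a2@(0,2):W a3@(1,4):NE a4@(0,5):NW
t=5: a0@(2,5):W a1@(0,4):E a2@(0,1):W a3@(0,5):NE a4@(3,4):NW

.6..21
......
.....6
....7.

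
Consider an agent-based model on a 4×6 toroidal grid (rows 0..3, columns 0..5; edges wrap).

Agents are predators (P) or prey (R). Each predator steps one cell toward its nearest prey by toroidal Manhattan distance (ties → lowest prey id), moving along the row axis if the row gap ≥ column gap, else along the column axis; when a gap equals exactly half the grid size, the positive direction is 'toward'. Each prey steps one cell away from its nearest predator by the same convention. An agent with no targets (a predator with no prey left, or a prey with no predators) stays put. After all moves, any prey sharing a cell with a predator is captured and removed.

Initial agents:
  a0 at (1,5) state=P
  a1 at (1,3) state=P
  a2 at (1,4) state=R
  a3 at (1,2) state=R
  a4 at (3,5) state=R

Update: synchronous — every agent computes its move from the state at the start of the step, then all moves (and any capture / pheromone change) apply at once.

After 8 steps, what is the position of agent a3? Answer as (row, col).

t=1: a0@(1,4):P a1@(1,4):P a2@(1,3):R a3@(1,1):R a4@(2,5):R
t=2: a0@(1,3):P a1@(1,3):P a2@(1,2):R a3@(1,0):R a4@(3,5):R
t=3: a0@(1,2):P a1@(1,2):P a2@(1,1):R a3@(1,5):R a4@(2,5):R
t=4: a0@(1,1):P a1@(1,1):P a2@(1,0):R a3@(1,4):R a4@(2,4):R
t=5: a0@(1,0):P a1@(1,0):P a2@(1,5):R a3@(1,3):R a4@(2,3):R
t=6: a0@(1,5):P a1@(1,5):P a2@(1,4):R a3@(1,2):R a4@(2,2):R
t=7: a0@(1,4):P a1@(1,4):P a2@(1,3):R a3@(1,1):R a4@(2,1):R
t=8: a0@(1,3):P a1@(1,3):P a2@(1,2):R a3@(1,0):R a4@(2,0):R

(1, 0)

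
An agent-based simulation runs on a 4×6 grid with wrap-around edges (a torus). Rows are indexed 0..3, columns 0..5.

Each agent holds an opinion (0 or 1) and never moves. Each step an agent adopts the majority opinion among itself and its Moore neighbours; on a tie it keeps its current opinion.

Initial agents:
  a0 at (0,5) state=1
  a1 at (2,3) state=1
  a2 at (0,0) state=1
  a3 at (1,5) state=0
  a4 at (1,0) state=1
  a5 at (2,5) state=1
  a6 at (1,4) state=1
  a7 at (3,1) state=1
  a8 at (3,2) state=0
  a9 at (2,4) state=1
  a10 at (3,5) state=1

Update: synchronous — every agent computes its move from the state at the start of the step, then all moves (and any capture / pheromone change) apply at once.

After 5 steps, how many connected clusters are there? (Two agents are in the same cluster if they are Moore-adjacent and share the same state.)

t=1: a0@(0,5):1 a1@(2,3):1 a2@(0,0):1 a3@(1,5):1 a4@(1,0):1 a5@(2,5):1 a6@(1,4):1 a7@(3,1):1 a8@(3,2):1 a9@(2,4):1 a10@(3,5):1
t=2: (unchanged — steady state)

1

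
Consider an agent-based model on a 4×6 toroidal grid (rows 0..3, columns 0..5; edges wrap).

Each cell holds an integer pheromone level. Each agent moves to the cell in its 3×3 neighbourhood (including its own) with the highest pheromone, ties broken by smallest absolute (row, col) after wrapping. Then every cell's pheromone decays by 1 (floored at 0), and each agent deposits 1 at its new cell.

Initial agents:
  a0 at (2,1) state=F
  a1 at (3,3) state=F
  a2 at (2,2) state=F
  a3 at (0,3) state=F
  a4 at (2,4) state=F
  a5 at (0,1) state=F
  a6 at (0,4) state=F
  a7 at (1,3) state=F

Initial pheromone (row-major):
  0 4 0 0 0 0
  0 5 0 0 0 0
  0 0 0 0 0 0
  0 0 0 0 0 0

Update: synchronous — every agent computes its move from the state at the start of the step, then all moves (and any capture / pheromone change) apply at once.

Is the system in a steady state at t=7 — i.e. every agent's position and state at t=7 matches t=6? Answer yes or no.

t=1: a0@(1,1) a1@(0,2) a2@(1,1) a3@(0,2) a4@(1,3) a5@(1,1) a6@(0,3) a7@(0,2) | pheromone: 0 3 3 1 0 0 / 0 7 0 1 0 0 / 0 0 0 0 0 0 / 0 0 0 0 0 0
t=2: a0@(1,1) a1@(1,1) a2@(1,1) a3@(1,1) a4@(0,2) a5@(1,1) a6@(0,2) a7@(1,1) | pheromone: 0 2 4 0 0 0 / 0 12 0 0 0 0 / 0 0 0 0 0 0 / 0 0 0 0 0 0
t=3: a0@(1,1) a1@(1,1) a2@(1,1) a3@(1,1) a4@(1,1) a5@(1,1) a6@(1,1) a7@(1,1) | pheromone: 0 1 3 0 0 0 / 0 19 0 0 0 0 / 0 0 0 0 0 0 / 0 0 0 0 0 0
t=4: a0@(1,1) a1@(1,1) a2@(1,1) a3@(1,1) a4@(1,1) a5@(1,1) a6@(1,1) a7@(1,1) | pheromone: 0 0 2 0 0 0 / 0 26 0 0 0 0 / 0 0 0 0 0 0 / 0 0 0 0 0 0
t=5: a0@(1,1) a1@(1,1) a2@(1,1) a3@(1,1) a4@(1,1) a5@(1,1) a6@(1,1) a7@(1,1) | pheromone: 0 0 1 0 0 0 / 0 33 0 0 0 0 / 0 0 0 0 0 0 / 0 0 0 0 0 0
t=6: a0@(1,1) a1@(1,1) a2@(1,1) a3@(1,1) a4@(1,1) a5@(1,1) a6@(1,1) a7@(1,1) | pheromone: 0 0 0 0 0 0 / 0 40 0 0 0 0 / 0 0 0 0 0 0 / 0 0 0 0 0 0
t=7: a0@(1,1) a1@(1,1) a2@(1,1) a3@(1,1) a4@(1,1) a5@(1,1) a6@(1,1) a7@(1,1) | pheromone: 0 0 0 0 0 0 / 0 47 0 0 0 0 / 0 0 0 0 0 0 / 0 0 0 0 0 0

yes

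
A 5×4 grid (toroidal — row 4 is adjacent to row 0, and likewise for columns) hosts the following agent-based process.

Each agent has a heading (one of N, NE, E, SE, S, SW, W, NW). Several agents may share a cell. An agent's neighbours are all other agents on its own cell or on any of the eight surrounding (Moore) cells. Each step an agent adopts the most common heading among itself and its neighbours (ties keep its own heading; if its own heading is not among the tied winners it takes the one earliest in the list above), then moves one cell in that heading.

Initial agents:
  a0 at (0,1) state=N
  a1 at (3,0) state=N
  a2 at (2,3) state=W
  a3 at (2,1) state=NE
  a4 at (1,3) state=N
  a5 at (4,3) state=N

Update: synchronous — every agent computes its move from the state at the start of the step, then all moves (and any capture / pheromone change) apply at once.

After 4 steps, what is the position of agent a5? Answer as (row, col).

t=1: a0@(4,1):N a1@(2,0):N a2@(1,3):N a3@(1,2):NE a4@(0,3):N a5@(3,3):N
t=2: a0@(3,1):N a1@(1,0):N a2@(0,3):N a3@(0,2):N a4@(4,3):N a5@(2,3):N
t=3: a0@(2,1):N a1@(0,0):N a2@(4,3):N a3@(4,2):N a4@(3,3):N a5@(1,3):N
t=4: a0@(1,1):N a1@(4,0):N a2@(3,3):N a3@(3,2):N a4@(2,3):N a5@(0,3):N

(0, 3)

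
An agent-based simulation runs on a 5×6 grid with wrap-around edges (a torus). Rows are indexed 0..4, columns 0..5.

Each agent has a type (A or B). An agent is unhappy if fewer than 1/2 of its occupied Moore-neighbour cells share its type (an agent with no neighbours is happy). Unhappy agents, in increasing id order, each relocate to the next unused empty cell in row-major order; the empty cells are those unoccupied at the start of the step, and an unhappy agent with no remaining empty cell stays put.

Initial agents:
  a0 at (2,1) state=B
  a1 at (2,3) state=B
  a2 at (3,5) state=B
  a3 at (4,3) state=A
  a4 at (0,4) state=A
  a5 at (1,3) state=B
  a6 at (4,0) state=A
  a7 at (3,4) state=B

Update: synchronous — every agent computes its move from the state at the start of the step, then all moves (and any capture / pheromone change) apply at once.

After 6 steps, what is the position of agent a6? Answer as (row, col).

(0, 0)

t=1: a0@(2,1):B a1@(2,3):B a2@(3,5):B a3@(4,3):A a4@(0,4):A a5@(1,3):B a6@(0,0):A a7@(3,4):B
t=2: (unchanged — steady state)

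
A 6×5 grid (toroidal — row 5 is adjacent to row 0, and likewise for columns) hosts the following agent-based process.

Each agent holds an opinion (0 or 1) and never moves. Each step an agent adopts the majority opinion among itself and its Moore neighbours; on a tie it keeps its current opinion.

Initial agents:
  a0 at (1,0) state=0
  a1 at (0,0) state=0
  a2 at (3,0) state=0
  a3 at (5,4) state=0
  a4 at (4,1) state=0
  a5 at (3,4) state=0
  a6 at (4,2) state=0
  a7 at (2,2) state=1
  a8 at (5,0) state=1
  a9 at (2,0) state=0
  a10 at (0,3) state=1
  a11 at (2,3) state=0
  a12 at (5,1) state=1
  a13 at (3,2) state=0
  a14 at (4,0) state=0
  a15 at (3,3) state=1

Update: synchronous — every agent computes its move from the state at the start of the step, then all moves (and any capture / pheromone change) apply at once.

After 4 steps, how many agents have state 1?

1

t=1: a0@(1,0):0 a1@(0,0):0 a2@(3,0):0 a3@(5,4):0 a4@(4,1):0 a5@(3,4):0 a6@(4,2):0 a7@(2,2):1 a8@(5,0):0 a9@(2,0):0 a10@(0,3):1 a11@(2,3):0 a12@(5,1):0 a13@(3,2):0 a14@(4,0):0 a15@(3,3):0
t=2: a0@(1,0):0 a1@(0,0):0 a2@(3,0):0 a3@(5,4):0 a4@(4,1):0 a5@(3,4):0 a6@(4,2):0 a7@(2,2):0 a8@(5,0):0 a9@(2,0):0 a10@(0,3):1 a11@(2,3):0 a12@(5,1):0 a13@(3,2):0 a14@(4,0):0 a15@(3,3):0
t=3: (unchanged — steady state)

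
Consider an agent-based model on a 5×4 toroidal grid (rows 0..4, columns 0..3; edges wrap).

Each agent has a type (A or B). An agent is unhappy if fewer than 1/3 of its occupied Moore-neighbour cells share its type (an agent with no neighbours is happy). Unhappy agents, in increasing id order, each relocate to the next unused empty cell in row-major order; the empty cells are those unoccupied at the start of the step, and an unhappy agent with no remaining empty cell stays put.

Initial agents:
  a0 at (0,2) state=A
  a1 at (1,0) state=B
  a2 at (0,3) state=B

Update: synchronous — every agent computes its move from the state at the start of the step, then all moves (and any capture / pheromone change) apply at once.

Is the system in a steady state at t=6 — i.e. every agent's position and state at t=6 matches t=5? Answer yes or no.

t=1: a0@(0,0):A a1@(1,0):B a2@(0,3):B
t=2: a0@(0,1):A a1@(1,0):B a2@(0,3):B
t=3: a0@(0,0):A a1@(1,0):B a2@(0,3):B
t=4: a0@(0,1):A a1@(1,0):B a2@(0,3):B
t=5: a0@(0,0):A a1@(1,0):B a2@(0,3):B
t=6: a0@(0,1):A a1@(1,0):B a2@(0,3):B

no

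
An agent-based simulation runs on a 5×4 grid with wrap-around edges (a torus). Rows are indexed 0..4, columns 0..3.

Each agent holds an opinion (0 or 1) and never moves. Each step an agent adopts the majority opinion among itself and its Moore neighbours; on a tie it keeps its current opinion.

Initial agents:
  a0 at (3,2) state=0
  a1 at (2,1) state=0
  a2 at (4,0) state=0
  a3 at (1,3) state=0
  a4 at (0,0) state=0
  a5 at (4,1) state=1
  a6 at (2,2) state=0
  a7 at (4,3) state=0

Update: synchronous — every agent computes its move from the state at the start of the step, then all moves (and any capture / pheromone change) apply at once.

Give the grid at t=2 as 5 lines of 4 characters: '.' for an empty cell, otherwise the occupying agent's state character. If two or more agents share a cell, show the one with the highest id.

0...
...0
.00.
..0.
00.0

t=1: a0@(3,2):0 a1@(2,1):0 a2@(4,0):0 a3@(1,3):0 a4@(0,0):0 a5@(4,1):0 a6@(2,2):0 a7@(4,3):0
t=2: (unchanged — steady state)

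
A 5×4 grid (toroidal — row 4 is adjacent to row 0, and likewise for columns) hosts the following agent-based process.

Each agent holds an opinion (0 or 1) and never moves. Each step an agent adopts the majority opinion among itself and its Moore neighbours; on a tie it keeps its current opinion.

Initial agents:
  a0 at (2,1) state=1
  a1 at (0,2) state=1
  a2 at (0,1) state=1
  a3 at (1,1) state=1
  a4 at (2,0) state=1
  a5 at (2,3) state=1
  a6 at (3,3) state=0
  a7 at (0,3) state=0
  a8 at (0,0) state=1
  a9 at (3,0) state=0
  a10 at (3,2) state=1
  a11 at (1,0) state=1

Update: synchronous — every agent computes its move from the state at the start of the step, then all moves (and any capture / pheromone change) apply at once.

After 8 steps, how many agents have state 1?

12

t=1: a0@(2,1):1 a1@(0,2):1 a2@(0,1):1 a3@(1,1):1 a4@(2,0):1 a5@(2,3):1 a6@(3,3):1 a7@(0,3):1 a8@(0,0):1 a9@(3,0):1 a10@(3,2):1 a11@(1,0):1
t=2: (unchanged — steady state)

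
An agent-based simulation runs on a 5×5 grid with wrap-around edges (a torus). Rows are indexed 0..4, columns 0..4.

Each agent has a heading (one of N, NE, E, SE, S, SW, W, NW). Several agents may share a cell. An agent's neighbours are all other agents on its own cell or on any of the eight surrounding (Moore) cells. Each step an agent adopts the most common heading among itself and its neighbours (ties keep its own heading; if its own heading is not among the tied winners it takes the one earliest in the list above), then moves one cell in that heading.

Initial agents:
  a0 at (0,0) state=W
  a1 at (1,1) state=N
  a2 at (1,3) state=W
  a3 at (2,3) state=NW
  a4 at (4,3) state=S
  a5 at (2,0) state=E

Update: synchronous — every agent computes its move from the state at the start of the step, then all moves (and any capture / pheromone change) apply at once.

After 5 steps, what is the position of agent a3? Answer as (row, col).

t=1: a0@(0,4):W a1@(0,1):N a2@(1,2):W a3@(1,2):NW a4@(0,3):S a5@(2,1):E
t=2: a0@(0,3):W a1@(4,1):N a2@(1,1):W a3@(0,1):NW a4@(0,2):W a5@(2,2):E
t=3: a0@(0,2):W a1@(3,1):N a2@(1,0):W a3@(0,0):W a4@(0,1):W a5@(2,3):E
t=4: a0@(0,1):W a1@(2,1):N a2@(1,4):W a3@(0,4):W a4@(0,0):W a5@(2,4):E
t=5: a0@(0,0):W a1@(1,1):N a2@(1,3):W a3@(0,3):W a4@(0,4):W a5@(2,0):E

(0, 3)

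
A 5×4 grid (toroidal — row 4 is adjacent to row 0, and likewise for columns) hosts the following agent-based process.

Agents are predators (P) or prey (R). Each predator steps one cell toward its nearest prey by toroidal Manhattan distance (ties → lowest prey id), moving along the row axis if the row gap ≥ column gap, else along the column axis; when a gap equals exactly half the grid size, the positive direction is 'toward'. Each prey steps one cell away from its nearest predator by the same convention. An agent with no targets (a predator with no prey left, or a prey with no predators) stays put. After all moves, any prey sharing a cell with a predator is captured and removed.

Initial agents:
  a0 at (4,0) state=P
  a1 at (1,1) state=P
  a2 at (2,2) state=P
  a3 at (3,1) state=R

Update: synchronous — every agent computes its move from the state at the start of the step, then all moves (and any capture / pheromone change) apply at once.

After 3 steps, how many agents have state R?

t=1: a0@(3,0):P a1@(2,1):P a2@(3,2):P
t=2: (unchanged — steady state)

0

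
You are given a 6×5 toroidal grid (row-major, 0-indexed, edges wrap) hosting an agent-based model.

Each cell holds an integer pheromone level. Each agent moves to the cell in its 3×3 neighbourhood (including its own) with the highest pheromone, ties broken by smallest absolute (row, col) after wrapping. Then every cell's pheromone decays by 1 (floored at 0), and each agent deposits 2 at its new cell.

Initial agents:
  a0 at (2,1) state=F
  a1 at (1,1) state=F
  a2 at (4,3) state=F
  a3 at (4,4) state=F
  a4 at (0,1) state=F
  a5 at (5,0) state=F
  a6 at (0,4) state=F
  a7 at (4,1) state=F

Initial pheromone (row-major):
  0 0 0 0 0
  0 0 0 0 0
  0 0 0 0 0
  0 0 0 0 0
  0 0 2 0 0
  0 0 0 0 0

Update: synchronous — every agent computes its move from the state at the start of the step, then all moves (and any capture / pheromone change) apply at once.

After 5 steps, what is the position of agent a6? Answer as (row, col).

(0, 0)

t=1: a0@(1,0) a1@(0,0) a2@(4,2) a3@(3,0) a4@(0,0) a5@(0,0) a6@(0,0) a7@(4,2) | pheromone: 8 0 0 0 0 / 2 0 0 0 0 / 0 0 0 0 0 / 2 0 0 0 0 / 0 0 5 0 0 / 0 0 0 0 0
t=2: a0@(0,0) a1@(0,0) a2@(4,2) a3@(3,0) a4@(0,0) a5@(0,0) a6@(0,0) a7@(4,2) | pheromone: 17 0 0 0 0 / 1 0 0 0 0 / 0 0 0 0 0 / 3 0 0 0 0 / 0 0 8 0 0 / 0 0 0 0 0
t=3: a0@(0,0) a1@(0,0) a2@(4,2) a3@(3,0) a4@(0,0) a5@(0,0) a6@(0,0) a7@(4,2) | pheromone: 26 0 0 0 0 / 0 0 0 0 0 / 0 0 0 0 0 / 4 0 0 0 0 / 0 0 11 0 0 / 0 0 0 0 0
t=4: a0@(0,0) a1@(0,0) a2@(4,2) a3@(3,0) a4@(0,0) a5@(0,0) a6@(0,0) a7@(4,2) | pheromone: 35 0 0 0 0 / 0 0 0 0 0 / 0 0 0 0 0 / 5 0 0 0 0 / 0 0 14 0 0 / 0 0 0 0 0
t=5: a0@(0,0) a1@(0,0) a2@(4,2) a3@(3,0) a4@(0,0) a5@(0,0) a6@(0,0) a7@(4,2) | pheromone: 44 0 0 0 0 / 0 0 0 0 0 / 0 0 0 0 0 / 6 0 0 0 0 / 0 0 17 0 0 / 0 0 0 0 0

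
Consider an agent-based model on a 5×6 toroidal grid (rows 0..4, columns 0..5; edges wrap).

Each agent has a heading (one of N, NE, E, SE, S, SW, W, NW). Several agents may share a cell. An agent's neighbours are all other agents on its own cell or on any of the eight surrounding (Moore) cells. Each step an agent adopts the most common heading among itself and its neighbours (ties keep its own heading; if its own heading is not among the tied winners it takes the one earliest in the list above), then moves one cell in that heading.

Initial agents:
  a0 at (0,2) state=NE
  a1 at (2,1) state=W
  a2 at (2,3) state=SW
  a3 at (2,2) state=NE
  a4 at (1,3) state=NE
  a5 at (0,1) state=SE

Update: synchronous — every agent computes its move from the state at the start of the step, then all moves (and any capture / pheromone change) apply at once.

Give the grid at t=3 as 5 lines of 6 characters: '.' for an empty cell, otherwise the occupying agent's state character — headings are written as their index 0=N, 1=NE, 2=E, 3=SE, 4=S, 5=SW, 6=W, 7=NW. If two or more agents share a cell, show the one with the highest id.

t=1: a0@(4,3):NE a1@(2,0):W a2@(1,4):NE a3@(1,3):NE a4@(0,4):NE a5@(1,2):SE
t=2: a0@(3,4):NE a1@(2,5):W a2@(0,5):NE a3@(0,4):NE a4@(4,5):NE a5@(2,3):SE
t=3: a0@(2,5):NE a1@(2,4):W a2@(4,0):NE a3@(4,5):NE a4@(3,0):NE a5@(3,4):SE

......
......
....61
1...3.
1....1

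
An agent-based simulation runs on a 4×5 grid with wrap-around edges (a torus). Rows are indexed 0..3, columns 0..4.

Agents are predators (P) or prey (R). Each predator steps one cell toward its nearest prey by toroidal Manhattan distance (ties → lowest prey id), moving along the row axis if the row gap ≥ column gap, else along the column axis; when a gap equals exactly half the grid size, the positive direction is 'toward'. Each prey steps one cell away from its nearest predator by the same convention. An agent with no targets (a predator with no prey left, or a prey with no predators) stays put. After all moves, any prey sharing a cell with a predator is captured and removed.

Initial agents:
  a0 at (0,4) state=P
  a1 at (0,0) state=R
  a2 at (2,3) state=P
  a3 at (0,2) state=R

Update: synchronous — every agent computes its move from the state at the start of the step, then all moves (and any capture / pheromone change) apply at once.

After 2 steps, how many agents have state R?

2

t=1: a0@(0,0):P a1@(0,1):R a2@(3,3):P a3@(0,1):R
t=2: a0@(0,1):P a1@(0,2):R a2@(3,2):P a3@(0,2):R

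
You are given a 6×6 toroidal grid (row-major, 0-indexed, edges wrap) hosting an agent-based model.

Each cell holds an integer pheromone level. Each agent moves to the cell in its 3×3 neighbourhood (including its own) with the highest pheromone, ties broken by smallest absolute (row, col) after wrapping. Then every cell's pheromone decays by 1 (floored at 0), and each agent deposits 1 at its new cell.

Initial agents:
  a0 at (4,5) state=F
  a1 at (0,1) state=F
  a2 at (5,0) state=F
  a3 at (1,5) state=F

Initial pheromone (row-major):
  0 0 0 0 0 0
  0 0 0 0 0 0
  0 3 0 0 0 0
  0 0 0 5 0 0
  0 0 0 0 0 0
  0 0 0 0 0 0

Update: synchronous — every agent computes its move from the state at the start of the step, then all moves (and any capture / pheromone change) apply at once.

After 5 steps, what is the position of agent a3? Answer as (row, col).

t=1: a0@(3,0) a1@(0,0) a2@(0,0) a3@(0,0) | pheromone: 3 0 0 0 0 0 / 0 0 0 0 0 0 / 0 2 0 0 0 0 / 1 0 0 4 0 0 / 0 0 0 0 0 0 / 0 0 0 0 0 0
t=2: a0@(2,1) a1@(0,0) a2@(0,0) a3@(0,0) | pheromone: 5 0 0 0 0 0 / 0 0 0 0 0 0 / 0 2 0 0 0 0 / 0 0 0 3 0 0 / 0 0 0 0 0 0 / 0 0 0 0 0 0
t=3: a0@(2,1) a1@(0,0) a2@(0,0) a3@(0,0) | pheromone: 7 0 0 0 0 0 / 0 0 0 0 0 0 / 0 2 0 0 0 0 / 0 0 0 2 0 0 / 0 0 0 0 0 0 / 0 0 0 0 0 0
t=4: a0@(2,1) a1@(0,0) a2@(0,0) a3@(0,0) | pheromone: 9 0 0 0 0 0 / 0 0 0 0 0 0 / 0 2 0 0 0 0 / 0 0 0 1 0 0 / 0 0 0 0 0 0 / 0 0 0 0 0 0
t=5: a0@(2,1) a1@(0,0) a2@(0,0) a3@(0,0) | pheromone: 11 0 0 0 0 0 / 0 0 0 0 0 0 / 0 2 0 0 0 0 / 0 0 0 0 0 0 / 0 0 0 0 0 0 / 0 0 0 0 0 0

(0, 0)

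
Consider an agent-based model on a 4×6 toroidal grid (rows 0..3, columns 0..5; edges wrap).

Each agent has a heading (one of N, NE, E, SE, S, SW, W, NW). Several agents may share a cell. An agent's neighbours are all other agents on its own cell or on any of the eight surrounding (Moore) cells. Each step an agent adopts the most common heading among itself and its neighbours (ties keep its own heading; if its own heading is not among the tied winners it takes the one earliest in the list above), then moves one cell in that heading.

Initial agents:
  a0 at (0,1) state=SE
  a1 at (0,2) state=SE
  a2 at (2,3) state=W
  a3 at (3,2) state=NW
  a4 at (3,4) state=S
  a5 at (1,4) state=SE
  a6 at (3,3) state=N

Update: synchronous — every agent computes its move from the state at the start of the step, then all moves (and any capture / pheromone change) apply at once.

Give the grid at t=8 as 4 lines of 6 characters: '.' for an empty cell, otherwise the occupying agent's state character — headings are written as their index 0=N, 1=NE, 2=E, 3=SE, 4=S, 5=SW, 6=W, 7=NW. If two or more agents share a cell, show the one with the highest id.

t=1: a0@(1,2):SE a1@(1,3):SE a2@(2,2):W a3@(0,3):SE a4@(0,4):S a5@(2,5):SE a6@(2,3):N
t=2: a0@(2,3):SE a1@(2,4):SE a2@(3,3):SE a3@(1,4):SE a4@(1,5):SE a5@(3,0):SE a6@(3,4):SE
t=3: a0@(3,4):SE a1@(3,5):SE a2@(0,4):SE a3@(2,5):SE a4@(2,0):SE a5@(0,1):SE a6@(0,5):SE
t=4: a0@(0,5):SE a1@(0,0):SE a2@(1,5):SE a3@(3,0):SE a4@(3,1):SE a5@(1,2):SE a6@(1,0):SE
t=5: a0@(1,0):SE a1@(1,1):SE a2@(2,0):SE a3@(0,1):SE a4@(0,2):SE a5@(2,3):SE a6@(2,1):SE
t=6: a0@(2,1):SE a1@(2,2):SE a2@(3,1):SE a3@(1,2):SE a4@(1,3):SE a5@(3,4):SE a6@(3,2):SE
t=7: a0@(3,2):SE a1@(3,3):SE a2@(0,2):SE a3@(2,3):SE a4@(2,4):SE a5@(0,5):SE a6@(0,3):SE
t=8: a0@(0,3):SE a1@(0,4):SE a2@(1,3):SE a3@(3,4):SE a4@(3,5):SE a5@(1,0):SE a6@(1,4):SE

...33.
3..33.
......
....33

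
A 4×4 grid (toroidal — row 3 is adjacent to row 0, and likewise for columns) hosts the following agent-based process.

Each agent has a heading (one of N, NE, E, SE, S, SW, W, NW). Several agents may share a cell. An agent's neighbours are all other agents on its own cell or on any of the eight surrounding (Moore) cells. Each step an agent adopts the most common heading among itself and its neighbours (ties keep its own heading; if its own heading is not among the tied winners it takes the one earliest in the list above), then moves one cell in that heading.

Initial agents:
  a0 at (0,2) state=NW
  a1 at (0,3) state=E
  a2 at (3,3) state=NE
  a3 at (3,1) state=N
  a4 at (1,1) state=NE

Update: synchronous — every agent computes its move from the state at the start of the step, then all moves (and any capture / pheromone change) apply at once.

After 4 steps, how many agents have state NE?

5

t=1: a0@(3,3):NE a1@(0,0):E a2@(2,0):NE a3@(2,1):N a4@(0,2):NE
t=2: a0@(2,0):NE a1@(0,1):E a2@(1,1):NE a3@(1,1):N a4@(3,3):NE
t=3: a0@(1,1):NE a1@(0,2):E a2@(0,2):NE a3@(0,2):NE a4@(2,0):NE
t=4: a0@(0,2):NE a1@(3,3):NE a2@(3,3):NE a3@(3,3):NE a4@(1,1):NE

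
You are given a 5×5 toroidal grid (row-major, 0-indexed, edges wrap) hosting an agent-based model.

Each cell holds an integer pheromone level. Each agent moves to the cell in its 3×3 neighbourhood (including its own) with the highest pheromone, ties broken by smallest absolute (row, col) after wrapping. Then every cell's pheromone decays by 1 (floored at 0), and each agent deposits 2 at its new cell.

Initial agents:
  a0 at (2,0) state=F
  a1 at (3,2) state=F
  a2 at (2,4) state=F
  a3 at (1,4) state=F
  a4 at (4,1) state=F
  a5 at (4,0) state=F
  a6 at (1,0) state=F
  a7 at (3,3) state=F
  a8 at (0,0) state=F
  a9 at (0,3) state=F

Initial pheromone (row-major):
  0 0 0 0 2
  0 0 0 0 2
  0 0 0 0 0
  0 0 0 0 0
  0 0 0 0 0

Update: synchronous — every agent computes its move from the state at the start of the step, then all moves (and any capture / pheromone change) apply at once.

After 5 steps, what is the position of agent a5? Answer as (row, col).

(0, 4)

t=1: a0@(1,4) a1@(2,1) a2@(1,4) a3@(0,4) a4@(0,0) a5@(0,4) a6@(0,4) a7@(2,2) a8@(0,4) a9@(0,4) | pheromone: 2 0 0 0 11 / 0 0 0 0 5 / 0 2 2 0 0 / 0 0 0 0 0 / 0 0 0 0 0
t=2: a0@(0,4) a1@(2,1) a2@(0,4) a3@(0,4) a4@(0,4) a5@(0,4) a6@(0,4) a7@(2,1) a8@(0,4) a9@(0,4) | pheromone: 1 0 0 0 26 / 0 0 0 0 4 / 0 5 1 0 0 / 0 0 0 0 0 / 0 0 0 0 0
t=3: a0@(0,4) a1@(2,1) a2@(0,4) a3@(0,4) a4@(0,4) a5@(0,4) a6@(0,4) a7@(2,1) a8@(0,4) a9@(0,4) | pheromone: 0 0 0 0 41 / 0 0 0 0 3 / 0 8 0 0 0 / 0 0 0 0 0 / 0 0 0 0 0
t=4: a0@(0,4) a1@(2,1) a2@(0,4) a3@(0,4) a4@(0,4) a5@(0,4) a6@(0,4) a7@(2,1) a8@(0,4) a9@(0,4) | pheromone: 0 0 0 0 56 / 0 0 0 0 2 / 0 11 0 0 0 / 0 0 0 0 0 / 0 0 0 0 0
t=5: a0@(0,4) a1@(2,1) a2@(0,4) a3@(0,4) a4@(0,4) a5@(0,4) a6@(0,4) a7@(2,1) a8@(0,4) a9@(0,4) | pheromone: 0 0 0 0 71 / 0 0 0 0 1 / 0 14 0 0 0 / 0 0 0 0 0 / 0 0 0 0 0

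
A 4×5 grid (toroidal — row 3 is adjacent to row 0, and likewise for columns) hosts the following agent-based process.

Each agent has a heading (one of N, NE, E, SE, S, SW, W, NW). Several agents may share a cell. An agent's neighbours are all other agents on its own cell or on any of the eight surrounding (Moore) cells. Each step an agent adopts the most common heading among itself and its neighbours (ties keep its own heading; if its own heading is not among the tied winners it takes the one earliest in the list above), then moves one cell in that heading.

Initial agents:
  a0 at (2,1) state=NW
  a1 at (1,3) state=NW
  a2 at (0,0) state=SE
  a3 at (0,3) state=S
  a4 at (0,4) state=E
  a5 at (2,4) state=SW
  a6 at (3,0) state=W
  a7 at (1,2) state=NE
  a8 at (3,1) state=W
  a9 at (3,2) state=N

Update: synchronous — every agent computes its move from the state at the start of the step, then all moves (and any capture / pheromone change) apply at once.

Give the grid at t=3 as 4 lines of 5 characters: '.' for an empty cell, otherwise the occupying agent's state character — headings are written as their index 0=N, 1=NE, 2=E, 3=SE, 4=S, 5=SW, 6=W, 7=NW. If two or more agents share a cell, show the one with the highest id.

t=1: a0@(2,0):W a1@(0,2):NW a2@(0,4):W a3@(1,3):S a4@(0,0):E a5@(3,3):SW a6@(3,4):W a7@(0,1):NW a8@(3,0):W a9@(2,2):N
t=2: a0@(2,4):W a1@(3,1):NW a2@(0,3):W a3@(2,3):S a4@(0,4):W a5@(3,2):W a6@(3,3):W a7@(3,0):NW a8@(3,4):W a9@(1,2):N
t=3: a0@(2,3):W a1@(2,0):NW a2@(0,2):W a3@(2,2):W a4@(0,3):W a5@(3,1):W a6@(3,2):W a7@(3,4):W a8@(3,3):W a9@(0,2):N

..06.
.....
7.66.
.6666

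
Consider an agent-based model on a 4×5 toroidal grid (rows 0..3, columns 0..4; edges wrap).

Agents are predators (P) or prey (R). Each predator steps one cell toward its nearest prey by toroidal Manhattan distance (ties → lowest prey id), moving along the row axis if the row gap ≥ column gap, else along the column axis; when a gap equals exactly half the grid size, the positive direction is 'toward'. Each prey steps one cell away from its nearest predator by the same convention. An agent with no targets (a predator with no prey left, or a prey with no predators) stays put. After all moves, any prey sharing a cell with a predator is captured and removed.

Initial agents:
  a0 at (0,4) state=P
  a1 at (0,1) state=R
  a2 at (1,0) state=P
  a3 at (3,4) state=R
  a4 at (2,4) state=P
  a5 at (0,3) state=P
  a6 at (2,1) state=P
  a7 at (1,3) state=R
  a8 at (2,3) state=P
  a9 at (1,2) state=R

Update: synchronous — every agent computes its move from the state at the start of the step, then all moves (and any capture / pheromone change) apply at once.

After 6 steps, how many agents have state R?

2

t=1: a0@(3,4):P a1@(0,2):R a2@(0,0):P a3@(2,4):R a4@(3,4):P a5@(1,3):P a6@(3,1):P a7@(2,3):R a8@(1,3):P
t=2: a0@(2,4):P a1@(0,3):R a2@(0,1):P a3@(1,4):R a4@(2,4):P a5@(2,3):P a6@(0,1):P a7@(3,3):R a8@(2,3):P
t=3: a0@(1,4):P a1@(0,4):R a2@(0,2):P a3@(0,4):R a4@(1,4):P a5@(3,3):P a6@(0,2):P a7@(0,3):R a8@(3,3):P
t=4: a0@(0,4):P a1@(3,4):R a2@(0,3):P a3@(3,4):R a4@(0,4):P a5@(0,3):P a6@(0,3):P a8@(0,3):P
t=5: a0@(3,4):P a1@(2,4):R a2@(3,3):P a3@(2,4):R a4@(3,4):P a5@(3,3):P a6@(3,3):P a8@(3,3):P
t=6: a0@(2,4):P a1@(1,4):R a2@(2,3):P a3@(1,4):R a4@(2,4):P a5@(2,3):P a6@(2,3):P a8@(2,3):P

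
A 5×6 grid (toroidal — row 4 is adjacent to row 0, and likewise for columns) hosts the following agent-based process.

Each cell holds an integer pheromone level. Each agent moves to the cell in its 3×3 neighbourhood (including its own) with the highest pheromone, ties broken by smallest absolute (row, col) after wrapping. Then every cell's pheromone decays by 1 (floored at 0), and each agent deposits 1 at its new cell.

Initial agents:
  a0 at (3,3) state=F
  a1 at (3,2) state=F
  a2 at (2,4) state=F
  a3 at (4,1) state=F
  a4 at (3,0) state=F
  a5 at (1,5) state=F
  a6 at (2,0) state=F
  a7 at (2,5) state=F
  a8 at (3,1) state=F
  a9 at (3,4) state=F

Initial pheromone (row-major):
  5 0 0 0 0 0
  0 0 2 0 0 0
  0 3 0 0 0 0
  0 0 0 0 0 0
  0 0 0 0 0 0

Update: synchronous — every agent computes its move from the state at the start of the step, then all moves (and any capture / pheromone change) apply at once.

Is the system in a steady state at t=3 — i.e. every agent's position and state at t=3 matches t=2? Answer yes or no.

no

t=1: a0@(2,2) a1@(2,1) a2@(1,3) a3@(0,0) a4@(2,1) a5@(0,0) a6@(2,1) a7@(1,0) a8@(2,1) a9@(2,3) | pheromone: 6 0 0 0 0 0 / 1 0 1 1 0 0 / 0 6 1 1 0 0 / 0 0 0 0 0 0 / 0 0 0 0 0 0
t=2: a0@(2,1) a1@(2,1) a2@(1,2) a3@(0,0) a4@(2,1) a5@(0,0) a6@(2,1) a7@(0,0) a8@(2,1) a9@(1,2) | pheromone: 8 0 0 0 0 0 / 0 0 2 0 0 0 / 0 10 0 0 0 0 / 0 0 0 0 0 0 / 0 0 0 0 0 0
t=3: a0@(2,1) a1@(2,1) a2@(2,1) a3@(0,0) a4@(2,1) a5@(0,0) a6@(2,1) a7@(0,0) a8@(2,1) a9@(2,1) | pheromone: 10 0 0 0 0 0 / 0 0 1 0 0 0 / 0 16 0 0 0 0 / 0 0 0 0 0 0 / 0 0 0 0 0 0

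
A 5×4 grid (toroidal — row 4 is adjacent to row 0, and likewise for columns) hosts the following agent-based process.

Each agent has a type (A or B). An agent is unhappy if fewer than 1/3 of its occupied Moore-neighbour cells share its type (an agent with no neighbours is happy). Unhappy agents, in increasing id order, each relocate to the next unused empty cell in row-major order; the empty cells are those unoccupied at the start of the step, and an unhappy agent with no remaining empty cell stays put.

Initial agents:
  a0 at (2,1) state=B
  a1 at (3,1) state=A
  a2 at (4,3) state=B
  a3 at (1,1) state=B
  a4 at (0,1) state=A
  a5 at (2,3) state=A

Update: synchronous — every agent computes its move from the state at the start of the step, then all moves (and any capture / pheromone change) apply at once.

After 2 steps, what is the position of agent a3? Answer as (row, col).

t=1: a0@(2,1):B a1@(0,0):A a2@(4,3):B a3@(1,1):B a4@(0,2):A a5@(2,3):A
t=2: a0@(2,1):B a1@(0,1):A a2@(0,3):B a3@(1,1):B a4@(1,0):A a5@(2,3):A

(1, 1)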